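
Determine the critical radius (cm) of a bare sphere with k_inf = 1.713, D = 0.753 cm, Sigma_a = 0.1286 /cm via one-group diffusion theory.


L^2 = D / Sigma_a = 0.753 / 0.1286 = 5.855365 cm^2
B_m^2 = (k_inf - 1) / L^2 = (1.713 - 1) / 5.855365 = 0.1217687 /cm^2
For a bare sphere: B_g = pi/R, so R_c = pi / sqrt(B_m^2)
R_c = pi / sqrt(0.1217687) = 9.0029 cm

9.0029


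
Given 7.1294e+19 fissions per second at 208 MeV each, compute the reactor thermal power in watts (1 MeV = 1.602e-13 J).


P = fission_rate * E_MeV * 1.602e-13
P = 7.1294e+19 * 208 * 1.602e-13
P = 2.3756e+09 W

2.3756e+09


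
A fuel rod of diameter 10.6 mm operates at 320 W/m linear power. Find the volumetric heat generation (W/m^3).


r = D / 2 / 1000 = 10.6 / 2 / 1000 = 0.0053 m
q''' = q' / (pi * r^2)
q''' = 320 / (pi * 0.0053^2)
q''' = 3.6262e+06 W/m^3

3.6262e+06


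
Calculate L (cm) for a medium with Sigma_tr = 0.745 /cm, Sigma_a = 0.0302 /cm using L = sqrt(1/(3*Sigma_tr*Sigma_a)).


D = 1 / (3 * Sigma_tr) = 1 / (3 * 0.745) = 0.4474273 cm
L = sqrt(D / Sigma_a)
L = sqrt(0.4474273 / 0.0302)
L = 3.8491 cm

3.8491


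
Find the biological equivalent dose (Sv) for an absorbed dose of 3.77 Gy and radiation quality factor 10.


H = D * Q
H = 3.77 * 10
H = 37.700 Sv

37.700


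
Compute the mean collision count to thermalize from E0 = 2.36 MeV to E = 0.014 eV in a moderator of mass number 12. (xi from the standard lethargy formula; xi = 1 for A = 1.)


xi = 1 + (A-1)^2/(2A)*ln((A-1)/(A+1)) = 0.1577690 (for A = 12)
n = ln(E0/E) / xi
n = ln(2.36e6 / 0.014) / 0.1577690
n = ln(1.685714e+08) / 0.1577690 = 120.07

120.07


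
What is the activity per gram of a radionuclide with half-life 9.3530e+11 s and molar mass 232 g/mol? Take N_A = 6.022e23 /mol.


lambda = ln(2) / t_half = ln(2) / 9.3530e+11 = 7.410961e-13 /s
SA = lambda * N_A / M
SA = 7.410961e-13 * 6.022e23 / 232
SA = 1.9237e+09 Bq/g

1.9237e+09


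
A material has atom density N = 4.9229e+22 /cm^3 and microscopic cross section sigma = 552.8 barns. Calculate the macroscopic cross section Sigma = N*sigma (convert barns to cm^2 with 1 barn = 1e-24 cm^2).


Sigma = N * sigma_barns * 1e-24
Sigma = 4.9229e+22 * 552.8 * 1e-24
Sigma = 27.214 /cm

27.214


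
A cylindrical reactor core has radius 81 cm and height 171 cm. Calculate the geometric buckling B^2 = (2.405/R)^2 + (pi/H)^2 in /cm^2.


B^2 = (2.405/R)^2 + (pi/H)^2
B^2 = (2.405/81)^2 + (pi/171)^2
B^2 = 0.0012191 /cm^2

0.0012191


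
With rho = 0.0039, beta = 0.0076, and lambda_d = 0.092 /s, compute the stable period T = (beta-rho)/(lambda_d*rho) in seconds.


T = (beta - rho) / (lambda_d * rho)
T = (0.0076 - 0.0039) / (0.092 * 0.0039)
T = 10.312 s

10.312


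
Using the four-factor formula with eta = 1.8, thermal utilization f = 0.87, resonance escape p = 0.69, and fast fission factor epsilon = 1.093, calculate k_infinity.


k_inf = eta * f * p * epsilon
k_inf = 1.8 * 0.87 * 0.69 * 1.093
k_inf = 1.1810

1.1810


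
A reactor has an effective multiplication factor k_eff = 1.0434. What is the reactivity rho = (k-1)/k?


rho = (k_eff - 1) / k_eff
rho = (1.0434 - 1) / 1.0434
rho = 0.041595

0.041595


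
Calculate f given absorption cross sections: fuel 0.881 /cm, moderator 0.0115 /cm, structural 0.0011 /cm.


f = Sigma_a_fuel / (Sigma_a_fuel + Sigma_a_mod + Sigma_a_other)
f = 0.881 / (0.881 + 0.0115 + 0.0011)
f = 0.98590

0.98590


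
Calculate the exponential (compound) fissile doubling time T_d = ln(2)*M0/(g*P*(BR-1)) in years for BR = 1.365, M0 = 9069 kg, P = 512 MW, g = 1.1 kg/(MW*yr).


Breeding gain G = BR - 1 = 1.365 - 1 = 0.365
Fissile production rate = g * P * G = 1.1 * 512 * 0.365 = 205.568 kg/yr
T_d = ln(2) * M0 / (g * P * G)
T_d = ln(2) * 9069 / 205.568 = 30.579 yr

30.579


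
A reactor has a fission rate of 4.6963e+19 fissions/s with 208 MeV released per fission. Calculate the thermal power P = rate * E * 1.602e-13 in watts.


P = fission_rate * E_MeV * 1.602e-13
P = 4.6963e+19 * 208 * 1.602e-13
P = 1.5649e+09 W

1.5649e+09


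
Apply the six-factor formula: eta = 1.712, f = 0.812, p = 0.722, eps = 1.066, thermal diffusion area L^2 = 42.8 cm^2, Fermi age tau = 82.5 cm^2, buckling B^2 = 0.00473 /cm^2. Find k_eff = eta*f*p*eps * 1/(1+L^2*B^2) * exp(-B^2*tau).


k_inf = eta*f*p*eps = 1.712*0.812*0.722*1.066 = 1.069927
P_TNL = 1/(1 + L^2*B^2) = 1/(1 + 42.8*0.00473) = 0.8316396
P_FNL = exp(-B^2*tau) = exp(-0.00473*82.5) = 0.6769046
k_eff = k_inf * P_TNL * P_FNL = 1.069927 * 0.8316396 * 0.6769046
k_eff = 0.60231

0.60231


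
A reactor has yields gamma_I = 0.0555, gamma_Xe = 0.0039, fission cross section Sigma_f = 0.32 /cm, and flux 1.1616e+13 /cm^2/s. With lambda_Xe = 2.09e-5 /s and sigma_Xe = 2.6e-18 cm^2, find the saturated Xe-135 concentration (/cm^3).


Xe_eq = (gamma_I + gamma_Xe) * Sigma_f * phi / (lambda_Xe + sigma_Xe * phi)
Numerator = (0.0555 + 0.0039) * 0.32 * 1.1616e+13 = 2.207969e+11
Denominator = 2.09e-5 + 2.6e-18 * 1.1616e+13 = 5.110160e-05
Xe_eq = 2.207969e+11 / 5.110160e-05 = 4.3207e+15 /cm^3

4.3207e+15


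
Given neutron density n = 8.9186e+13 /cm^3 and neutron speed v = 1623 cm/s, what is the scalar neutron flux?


phi = n * v
phi = 8.9186e+13 * 1623
phi = 1.4475e+17 /cm^2/s

1.4475e+17


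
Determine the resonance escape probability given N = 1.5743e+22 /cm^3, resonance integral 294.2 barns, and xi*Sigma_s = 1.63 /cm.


p = exp(-N * I * 1e-24 / (xi*Sigma_s))
p = exp(-1.5743e+22 * 294.2 * 1e-24 / 1.63)
p = 0.058340

0.058340


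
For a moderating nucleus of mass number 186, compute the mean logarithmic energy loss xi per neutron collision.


xi = 1 + (A-1)^2/(2A) * ln((A-1)/(A+1))
xi = 1 + (186-1)^2/(2*186) * ln((186-1)/(186 +1))
xi = 0.010714

0.010714


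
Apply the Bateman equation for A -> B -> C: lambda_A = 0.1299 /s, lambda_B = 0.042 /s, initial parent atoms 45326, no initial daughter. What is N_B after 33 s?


N_B(t) = lambda_A * N_A0 / (lambda_B - lambda_A) * [exp(-lambda_A*t) - exp(-lambda_B*t)]
exp(-0.1299*33) = 0.01375023; exp(-0.042*33) = 0.2500736
N_B = 0.1299 * 45326 / (0.042 - 0.1299) * (0.01375023 - 0.2500736)
N_B = 15830

15830


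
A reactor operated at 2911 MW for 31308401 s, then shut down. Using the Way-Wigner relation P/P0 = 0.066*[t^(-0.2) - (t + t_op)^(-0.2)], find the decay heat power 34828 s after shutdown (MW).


P/P0 = 0.066 * [t^(-0.2) - (t + t_op)^(-0.2)]
P/P0 = 0.066 * [34828^(-0.2) - (34828 + 31308401)^(-0.2)]
P/P0 = 0.066 * [0.1234850 - 0.03167898] = 0.006059197
P = 2911 * 0.006059197 = 17.638 MW

17.638


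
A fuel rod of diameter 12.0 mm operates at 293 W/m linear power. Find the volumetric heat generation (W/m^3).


r = D / 2 / 1000 = 12.0 / 2 / 1000 = 0.006 m
q''' = q' / (pi * r^2)
q''' = 293 / (pi * 0.006^2)
q''' = 2.5907e+06 W/m^3

2.5907e+06


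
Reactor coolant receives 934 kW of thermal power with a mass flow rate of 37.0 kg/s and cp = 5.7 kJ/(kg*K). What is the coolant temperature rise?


dT = Q / (m_dot * cp)
dT = 934 / (37.0 * 5.7)
dT = 4.4286 C

4.4286


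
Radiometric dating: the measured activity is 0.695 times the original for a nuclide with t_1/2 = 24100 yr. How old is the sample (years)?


lambda = ln(2) / t_half = ln(2) / 24100 = 2.876129e-05 /yr
t = -ln(A/A0) / lambda
t = -ln(0.695) / 2.876129e-05
t = 12650 yr

12650


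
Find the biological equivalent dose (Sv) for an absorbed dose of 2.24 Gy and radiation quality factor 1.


H = D * Q
H = 2.24 * 1
H = 2.2400 Sv

2.2400


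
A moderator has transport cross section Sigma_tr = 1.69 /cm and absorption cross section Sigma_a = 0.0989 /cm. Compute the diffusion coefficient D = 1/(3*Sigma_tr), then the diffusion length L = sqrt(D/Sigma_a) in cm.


D = 1 / (3 * Sigma_tr) = 1 / (3 * 1.69) = 0.1972387 cm
L = sqrt(D / Sigma_a)
L = sqrt(0.1972387 / 0.0989)
L = 1.4122 cm

1.4122


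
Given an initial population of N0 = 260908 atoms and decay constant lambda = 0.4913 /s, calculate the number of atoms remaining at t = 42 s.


N = N0 * exp(-lambda * t)
N = 260908 * exp(-0.4913 * 42)
N = 2.8510e-04

2.8510e-04


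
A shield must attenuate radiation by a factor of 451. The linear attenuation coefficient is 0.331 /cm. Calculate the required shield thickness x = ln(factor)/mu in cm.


x = ln(factor) / mu
x = ln(451) / 0.331
x = 18.464 cm

18.464


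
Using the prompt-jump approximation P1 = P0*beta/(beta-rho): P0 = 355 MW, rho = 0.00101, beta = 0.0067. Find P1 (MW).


P1/P0 = beta / (beta - rho)
P1/P0 = 0.0067 / (0.0067 - 0.00101) = 1.177504
P1 = 355 * 1.177504 = 418.01 MW

418.01


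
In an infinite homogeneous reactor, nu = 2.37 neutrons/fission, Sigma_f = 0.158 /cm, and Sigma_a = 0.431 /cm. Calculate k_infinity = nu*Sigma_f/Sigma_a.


k_inf = nu * Sigma_f / Sigma_a
k_inf = 2.37 * 0.158 / 0.431
k_inf = 0.86882

0.86882


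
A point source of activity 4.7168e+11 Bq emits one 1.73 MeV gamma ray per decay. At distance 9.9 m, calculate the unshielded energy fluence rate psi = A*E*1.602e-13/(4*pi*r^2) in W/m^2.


psi = A * E * 1.602e-13 / (4*pi*r^2)
psi = 4.7168e+11 * 1.73 * 1.602e-13 / (4*pi*9.9^2)
psi = 1.0614e-04 W/m^2

1.0614e-04


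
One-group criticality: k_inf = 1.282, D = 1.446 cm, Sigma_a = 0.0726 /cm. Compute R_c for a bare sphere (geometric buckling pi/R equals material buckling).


L^2 = D / Sigma_a = 1.446 / 0.0726 = 19.91736 cm^2
B_m^2 = (k_inf - 1) / L^2 = (1.282 - 1) / 19.91736 = 0.01415850 /cm^2
For a bare sphere: B_g = pi/R, so R_c = pi / sqrt(B_m^2)
R_c = pi / sqrt(0.01415850) = 26.402 cm

26.402


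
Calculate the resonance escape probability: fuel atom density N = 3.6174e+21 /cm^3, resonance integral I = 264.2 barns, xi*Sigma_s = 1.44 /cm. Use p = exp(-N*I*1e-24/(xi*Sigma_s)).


p = exp(-N * I * 1e-24 / (xi*Sigma_s))
p = exp(-3.6174e+21 * 264.2 * 1e-24 / 1.44)
p = 0.51495

0.51495


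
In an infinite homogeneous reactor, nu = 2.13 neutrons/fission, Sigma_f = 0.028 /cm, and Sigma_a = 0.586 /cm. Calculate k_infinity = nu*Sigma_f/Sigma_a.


k_inf = nu * Sigma_f / Sigma_a
k_inf = 2.13 * 0.028 / 0.586
k_inf = 0.10177

0.10177


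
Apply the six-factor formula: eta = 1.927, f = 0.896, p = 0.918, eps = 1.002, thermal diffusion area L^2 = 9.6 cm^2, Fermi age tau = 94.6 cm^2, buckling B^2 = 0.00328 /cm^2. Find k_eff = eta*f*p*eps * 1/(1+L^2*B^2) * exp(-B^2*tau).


k_inf = eta*f*p*eps = 1.927*0.896*0.918*1.002 = 1.588181
P_TNL = 1/(1 + L^2*B^2) = 1/(1 + 9.6*0.00328) = 0.9694732
P_FNL = exp(-B^2*tau) = exp(-0.00328*94.6) = 0.7332358
k_eff = k_inf * P_TNL * P_FNL = 1.588181 * 0.9694732 * 0.7332358
k_eff = 1.1290

1.1290


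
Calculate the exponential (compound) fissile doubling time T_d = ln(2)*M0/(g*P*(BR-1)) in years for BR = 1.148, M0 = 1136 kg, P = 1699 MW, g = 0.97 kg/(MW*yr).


Breeding gain G = BR - 1 = 1.148 - 1 = 0.148
Fissile production rate = g * P * G = 0.97 * 1699 * 0.148 = 243.90844 kg/yr
T_d = ln(2) * M0 / (g * P * G)
T_d = ln(2) * 1136 / 243.90844 = 3.2283 yr

3.2283


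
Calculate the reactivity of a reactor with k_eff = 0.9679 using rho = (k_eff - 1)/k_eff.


rho = (k_eff - 1) / k_eff
rho = (0.9679 - 1) / 0.9679
rho = -0.033165

-0.033165


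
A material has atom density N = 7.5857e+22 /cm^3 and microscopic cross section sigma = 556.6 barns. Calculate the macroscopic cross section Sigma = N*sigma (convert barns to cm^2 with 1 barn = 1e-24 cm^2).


Sigma = N * sigma_barns * 1e-24
Sigma = 7.5857e+22 * 556.6 * 1e-24
Sigma = 42.222 /cm

42.222


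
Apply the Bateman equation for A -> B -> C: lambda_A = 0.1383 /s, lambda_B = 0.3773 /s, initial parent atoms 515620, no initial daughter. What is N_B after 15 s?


N_B(t) = lambda_A * N_A0 / (lambda_B - lambda_A) * [exp(-lambda_A*t) - exp(-lambda_B*t)]
exp(-0.1383*15) = 0.1256192; exp(-0.3773*15) = 0.003484259
N_B = 0.1383 * 515620 / (0.3773 - 0.1383) * (0.1256192 - 0.003484259)
N_B = 36441

36441


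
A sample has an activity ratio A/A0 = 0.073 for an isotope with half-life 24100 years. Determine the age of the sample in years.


lambda = ln(2) / t_half = ln(2) / 24100 = 2.876129e-05 /yr
t = -ln(A/A0) / lambda
t = -ln(0.073) / 2.876129e-05
t = 91001 yr

91001


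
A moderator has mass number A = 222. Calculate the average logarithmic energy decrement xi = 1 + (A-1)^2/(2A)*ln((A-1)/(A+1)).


xi = 1 + (A-1)^2/(2A) * ln((A-1)/(A+1))
xi = 1 + (222-1)^2/(2*222) * ln((222-1)/(222 +1))
xi = 0.0089820

0.0089820


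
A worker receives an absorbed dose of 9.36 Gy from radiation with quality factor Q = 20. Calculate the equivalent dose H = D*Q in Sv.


H = D * Q
H = 9.36 * 20
H = 187.20 Sv

187.20


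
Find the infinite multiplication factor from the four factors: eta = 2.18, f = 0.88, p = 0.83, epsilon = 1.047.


k_inf = eta * f * p * epsilon
k_inf = 2.18 * 0.88 * 0.83 * 1.047
k_inf = 1.6671

1.6671


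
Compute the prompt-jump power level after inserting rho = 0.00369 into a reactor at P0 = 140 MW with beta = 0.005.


P1/P0 = beta / (beta - rho)
P1/P0 = 0.005 / (0.005 - 0.00369) = 3.816794
P1 = 140 * 3.816794 = 534.35 MW

534.35


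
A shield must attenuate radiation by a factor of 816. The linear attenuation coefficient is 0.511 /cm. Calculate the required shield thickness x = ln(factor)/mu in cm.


x = ln(factor) / mu
x = ln(816) / 0.511
x = 13.120 cm

13.120


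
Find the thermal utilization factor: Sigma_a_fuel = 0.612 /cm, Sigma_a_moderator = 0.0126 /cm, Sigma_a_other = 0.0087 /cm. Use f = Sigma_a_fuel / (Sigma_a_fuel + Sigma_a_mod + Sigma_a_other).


f = Sigma_a_fuel / (Sigma_a_fuel + Sigma_a_mod + Sigma_a_other)
f = 0.612 / (0.612 + 0.0126 + 0.0087)
f = 0.96637

0.96637


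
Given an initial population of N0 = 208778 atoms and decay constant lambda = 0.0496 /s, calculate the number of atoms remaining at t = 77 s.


N = N0 * exp(-lambda * t)
N = 208778 * exp(-0.0496 * 77)
N = 4581.7

4581.7


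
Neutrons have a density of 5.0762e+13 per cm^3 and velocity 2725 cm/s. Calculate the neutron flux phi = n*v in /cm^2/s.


phi = n * v
phi = 5.0762e+13 * 2725
phi = 1.3833e+17 /cm^2/s

1.3833e+17


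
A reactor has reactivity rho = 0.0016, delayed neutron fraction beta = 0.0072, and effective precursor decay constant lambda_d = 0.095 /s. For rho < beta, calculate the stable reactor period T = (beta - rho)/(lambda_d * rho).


T = (beta - rho) / (lambda_d * rho)
T = (0.0072 - 0.0016) / (0.095 * 0.0016)
T = 36.842 s

36.842


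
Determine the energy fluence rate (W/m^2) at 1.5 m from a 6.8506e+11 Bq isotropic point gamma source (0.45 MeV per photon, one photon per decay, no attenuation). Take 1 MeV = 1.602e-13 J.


psi = A * E * 1.602e-13 / (4*pi*r^2)
psi = 6.8506e+11 * 0.45 * 1.602e-13 / (4*pi*1.5^2)
psi = 0.0017467 W/m^2

0.0017467


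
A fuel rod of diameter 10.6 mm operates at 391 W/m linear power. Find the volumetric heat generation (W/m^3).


r = D / 2 / 1000 = 10.6 / 2 / 1000 = 0.0053 m
q''' = q' / (pi * r^2)
q''' = 391 / (pi * 0.0053^2)
q''' = 4.4307e+06 W/m^3

4.4307e+06


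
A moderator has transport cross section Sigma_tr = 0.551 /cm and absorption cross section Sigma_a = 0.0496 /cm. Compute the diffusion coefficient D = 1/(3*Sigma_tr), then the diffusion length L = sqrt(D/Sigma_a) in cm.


D = 1 / (3 * Sigma_tr) = 1 / (3 * 0.551) = 0.6049607 cm
L = sqrt(D / Sigma_a)
L = sqrt(0.6049607 / 0.0496)
L = 3.4924 cm

3.4924


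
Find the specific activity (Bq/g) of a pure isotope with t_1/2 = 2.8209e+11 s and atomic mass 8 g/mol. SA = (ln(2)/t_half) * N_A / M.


lambda = ln(2) / t_half = ln(2) / 2.8209e+11 = 2.457185e-12 /s
SA = lambda * N_A / M
SA = 2.457185e-12 * 6.022e23 / 8
SA = 1.8496e+11 Bq/g

1.8496e+11


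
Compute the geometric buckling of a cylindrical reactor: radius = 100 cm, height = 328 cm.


B^2 = (2.405/R)^2 + (pi/H)^2
B^2 = (2.405/100)^2 + (pi/328)^2
B^2 = 6.7014e-04 /cm^2

6.7014e-04


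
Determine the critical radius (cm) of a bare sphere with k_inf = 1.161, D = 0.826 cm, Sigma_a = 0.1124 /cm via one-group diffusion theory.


L^2 = D / Sigma_a = 0.826 / 0.1124 = 7.348754 cm^2
B_m^2 = (k_inf - 1) / L^2 = (1.161 - 1) / 7.348754 = 0.02190848 /cm^2
For a bare sphere: B_g = pi/R, so R_c = pi / sqrt(B_m^2)
R_c = pi / sqrt(0.02190848) = 21.225 cm

21.225


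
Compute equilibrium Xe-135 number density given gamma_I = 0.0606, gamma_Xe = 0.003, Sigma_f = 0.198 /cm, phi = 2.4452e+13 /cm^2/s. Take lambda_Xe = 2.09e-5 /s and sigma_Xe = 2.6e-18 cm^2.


Xe_eq = (gamma_I + gamma_Xe) * Sigma_f * phi / (lambda_Xe + sigma_Xe * phi)
Numerator = (0.0606 + 0.003) * 0.198 * 2.4452e+13 = 3.079191e+11
Denominator = 2.09e-5 + 2.6e-18 * 2.4452e+13 = 8.447520e-05
Xe_eq = 3.079191e+11 / 8.447520e-05 = 3.6451e+15 /cm^3

3.6451e+15


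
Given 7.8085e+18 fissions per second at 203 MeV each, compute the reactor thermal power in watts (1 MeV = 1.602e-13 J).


P = fission_rate * E_MeV * 1.602e-13
P = 7.8085e+18 * 203 * 1.602e-13
P = 2.5394e+08 W

2.5394e+08


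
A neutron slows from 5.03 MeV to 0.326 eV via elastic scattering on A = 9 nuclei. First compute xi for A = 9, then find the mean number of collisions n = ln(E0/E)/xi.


xi = 1 + (A-1)^2/(2A)*ln((A-1)/(A+1)) = 0.2066007 (for A = 9)
n = ln(E0/E) / xi
n = ln(5.03e6 / 0.326) / 0.2066007
n = ln(1.542945e+07) / 0.2066007 = 80.115

80.115


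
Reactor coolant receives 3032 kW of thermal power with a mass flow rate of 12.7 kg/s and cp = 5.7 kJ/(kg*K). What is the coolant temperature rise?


dT = Q / (m_dot * cp)
dT = 3032 / (12.7 * 5.7)
dT = 41.884 C

41.884


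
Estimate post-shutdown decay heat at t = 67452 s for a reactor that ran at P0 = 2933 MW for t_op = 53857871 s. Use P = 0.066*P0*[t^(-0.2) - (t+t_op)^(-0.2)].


P/P0 = 0.066 * [t^(-0.2) - (t + t_op)^(-0.2)]
P/P0 = 0.066 * [67452^(-0.2) - (67452 + 53857871)^(-0.2)]
P/P0 = 0.066 * [0.1081935 - 0.02842114] = 0.005264976
P = 2933 * 0.005264976 = 15.442 MW

15.442


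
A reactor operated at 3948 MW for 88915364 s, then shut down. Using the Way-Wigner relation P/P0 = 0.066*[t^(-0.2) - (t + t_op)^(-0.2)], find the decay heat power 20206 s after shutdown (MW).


P/P0 = 0.066 * [t^(-0.2) - (t + t_op)^(-0.2)]
P/P0 = 0.066 * [20206^(-0.2) - (20206 + 88915364)^(-0.2)]
P/P0 = 0.066 * [0.1376905 - 0.02571490] = 0.007390390
P = 3948 * 0.007390390 = 29.177 MW

29.177


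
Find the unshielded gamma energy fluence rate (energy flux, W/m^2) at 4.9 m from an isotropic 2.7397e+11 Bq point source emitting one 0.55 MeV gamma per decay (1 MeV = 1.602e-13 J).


psi = A * E * 1.602e-13 / (4*pi*r^2)
psi = 2.7397e+11 * 0.55 * 1.602e-13 / (4*pi*4.9^2)
psi = 8.0007e-05 W/m^2

8.0007e-05


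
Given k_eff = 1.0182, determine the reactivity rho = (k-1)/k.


rho = (k_eff - 1) / k_eff
rho = (1.0182 - 1) / 1.0182
rho = 0.017875

0.017875


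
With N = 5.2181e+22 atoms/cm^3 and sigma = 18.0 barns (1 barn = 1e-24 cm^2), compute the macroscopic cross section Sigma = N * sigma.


Sigma = N * sigma_barns * 1e-24
Sigma = 5.2181e+22 * 18.0 * 1e-24
Sigma = 0.93926 /cm

0.93926


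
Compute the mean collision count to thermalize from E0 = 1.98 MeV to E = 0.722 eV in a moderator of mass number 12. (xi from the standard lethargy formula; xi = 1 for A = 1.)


xi = 1 + (A-1)^2/(2A)*ln((A-1)/(A+1)) = 0.1577690 (for A = 12)
n = ln(E0/E) / xi
n = ln(1.98e6 / 0.722) / 0.1577690
n = ln(2.742382e+06) / 0.1577690 = 93.962

93.962


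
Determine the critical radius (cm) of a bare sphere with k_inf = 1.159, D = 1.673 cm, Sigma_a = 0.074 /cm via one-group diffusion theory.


L^2 = D / Sigma_a = 1.673 / 0.074 = 22.60811 cm^2
B_m^2 = (k_inf - 1) / L^2 = (1.159 - 1) / 22.60811 = 0.007032874 /cm^2
For a bare sphere: B_g = pi/R, so R_c = pi / sqrt(B_m^2)
R_c = pi / sqrt(0.007032874) = 37.461 cm

37.461


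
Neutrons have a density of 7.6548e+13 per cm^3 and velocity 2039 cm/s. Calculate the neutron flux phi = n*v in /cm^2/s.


phi = n * v
phi = 7.6548e+13 * 2039
phi = 1.5608e+17 /cm^2/s

1.5608e+17


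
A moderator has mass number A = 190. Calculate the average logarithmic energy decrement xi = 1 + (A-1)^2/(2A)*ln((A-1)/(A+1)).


xi = 1 + (A-1)^2/(2A) * ln((A-1)/(A+1))
xi = 1 + (190-1)^2/(2*190) * ln((190-1)/(190 +1))
xi = 0.010489

0.010489


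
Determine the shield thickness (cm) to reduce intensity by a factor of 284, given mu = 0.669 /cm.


x = ln(factor) / mu
x = ln(284) / 0.669
x = 8.4439 cm

8.4439


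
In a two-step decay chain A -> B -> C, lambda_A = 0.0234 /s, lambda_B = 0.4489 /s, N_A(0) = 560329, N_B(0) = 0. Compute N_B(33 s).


N_B(t) = lambda_A * N_A0 / (lambda_B - lambda_A) * [exp(-lambda_A*t) - exp(-lambda_B*t)]
exp(-0.0234*33) = 0.4619956; exp(-0.4489*33) = 3.685461e-07
N_B = 0.0234 * 560329 / (0.4489 - 0.0234) * (0.4619956 - 3.685461e-07)
N_B = 14236

14236


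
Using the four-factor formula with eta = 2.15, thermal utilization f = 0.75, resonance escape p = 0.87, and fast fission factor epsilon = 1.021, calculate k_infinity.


k_inf = eta * f * p * epsilon
k_inf = 2.15 * 0.75 * 0.87 * 1.021
k_inf = 1.4323

1.4323


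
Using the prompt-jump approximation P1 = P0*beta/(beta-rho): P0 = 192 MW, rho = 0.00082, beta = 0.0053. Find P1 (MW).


P1/P0 = beta / (beta - rho)
P1/P0 = 0.0053 / (0.0053 - 0.00082) = 1.183036
P1 = 192 * 1.183036 = 227.14 MW

227.14


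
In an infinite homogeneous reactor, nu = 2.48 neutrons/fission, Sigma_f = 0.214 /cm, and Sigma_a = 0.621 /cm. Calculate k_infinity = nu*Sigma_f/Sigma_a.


k_inf = nu * Sigma_f / Sigma_a
k_inf = 2.48 * 0.214 / 0.621
k_inf = 0.85462

0.85462


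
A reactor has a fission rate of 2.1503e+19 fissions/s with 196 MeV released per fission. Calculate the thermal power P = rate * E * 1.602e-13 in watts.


P = fission_rate * E_MeV * 1.602e-13
P = 2.1503e+19 * 196 * 1.602e-13
P = 6.7518e+08 W

6.7518e+08


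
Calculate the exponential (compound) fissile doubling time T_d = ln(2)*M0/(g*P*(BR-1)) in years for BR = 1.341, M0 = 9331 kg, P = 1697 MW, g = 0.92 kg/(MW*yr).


Breeding gain G = BR - 1 = 1.341 - 1 = 0.341
Fissile production rate = g * P * G = 0.92 * 1697 * 0.341 = 532.38284 kg/yr
T_d = ln(2) * M0 / (g * P * G)
T_d = ln(2) * 9331 / 532.38284 = 12.149 yr

12.149


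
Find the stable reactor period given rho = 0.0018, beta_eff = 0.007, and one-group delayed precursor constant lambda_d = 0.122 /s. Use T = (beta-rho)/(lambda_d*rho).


T = (beta - rho) / (lambda_d * rho)
T = (0.007 - 0.0018) / (0.122 * 0.0018)
T = 23.679 s

23.679


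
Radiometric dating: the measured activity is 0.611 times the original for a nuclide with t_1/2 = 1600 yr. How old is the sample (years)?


lambda = ln(2) / t_half = ln(2) / 1600 = 4.332170e-04 /yr
t = -ln(A/A0) / lambda
t = -ln(0.611) / 4.332170e-04
t = 1137.2 yr

1137.2


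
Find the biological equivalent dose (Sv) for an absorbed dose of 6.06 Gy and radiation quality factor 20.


H = D * Q
H = 6.06 * 20
H = 121.20 Sv

121.20


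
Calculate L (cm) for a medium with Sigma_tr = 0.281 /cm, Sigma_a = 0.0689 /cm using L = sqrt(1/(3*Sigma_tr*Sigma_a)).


D = 1 / (3 * Sigma_tr) = 1 / (3 * 0.281) = 1.186240 cm
L = sqrt(D / Sigma_a)
L = sqrt(1.186240 / 0.0689)
L = 4.1493 cm

4.1493


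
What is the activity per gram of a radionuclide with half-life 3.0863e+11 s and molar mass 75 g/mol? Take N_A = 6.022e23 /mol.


lambda = ln(2) / t_half = ln(2) / 3.0863e+11 = 2.245884e-12 /s
SA = lambda * N_A / M
SA = 2.245884e-12 * 6.022e23 / 75
SA = 1.8033e+10 Bq/g

1.8033e+10


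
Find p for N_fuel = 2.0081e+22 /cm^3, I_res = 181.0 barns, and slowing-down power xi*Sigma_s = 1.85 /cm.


p = exp(-N * I * 1e-24 / (xi*Sigma_s))
p = exp(-2.0081e+22 * 181.0 * 1e-24 / 1.85)
p = 0.14020

0.14020


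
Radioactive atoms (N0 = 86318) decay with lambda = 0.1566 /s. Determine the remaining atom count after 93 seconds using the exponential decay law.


N = N0 * exp(-lambda * t)
N = 86318 * exp(-0.1566 * 93)
N = 0.040844

0.040844


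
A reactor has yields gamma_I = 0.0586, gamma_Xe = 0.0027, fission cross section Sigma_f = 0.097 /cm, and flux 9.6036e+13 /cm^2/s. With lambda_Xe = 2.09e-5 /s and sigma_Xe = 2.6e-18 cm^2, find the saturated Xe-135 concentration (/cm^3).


Xe_eq = (gamma_I + gamma_Xe) * Sigma_f * phi / (lambda_Xe + sigma_Xe * phi)
Numerator = (0.0586 + 0.0027) * 0.097 * 9.6036e+13 = 5.710397e+11
Denominator = 2.09e-5 + 2.6e-18 * 9.6036e+13 = 2.705936e-04
Xe_eq = 5.710397e+11 / 2.705936e-04 = 2.1103e+15 /cm^3

2.1103e+15


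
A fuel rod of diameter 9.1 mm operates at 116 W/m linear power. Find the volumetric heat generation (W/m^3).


r = D / 2 / 1000 = 9.1 / 2 / 1000 = 0.00455 m
q''' = q' / (pi * r^2)
q''' = 116 / (pi * 0.00455^2)
q''' = 1.7836e+06 W/m^3

1.7836e+06


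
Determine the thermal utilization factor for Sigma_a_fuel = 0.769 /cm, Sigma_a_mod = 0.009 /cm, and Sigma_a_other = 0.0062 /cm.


f = Sigma_a_fuel / (Sigma_a_fuel + Sigma_a_mod + Sigma_a_other)
f = 0.769 / (0.769 + 0.009 + 0.0062)
f = 0.98062

0.98062


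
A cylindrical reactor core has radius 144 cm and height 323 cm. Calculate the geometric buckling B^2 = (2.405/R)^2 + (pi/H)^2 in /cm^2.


B^2 = (2.405/R)^2 + (pi/H)^2
B^2 = (2.405/144)^2 + (pi/323)^2
B^2 = 3.7354e-04 /cm^2

3.7354e-04


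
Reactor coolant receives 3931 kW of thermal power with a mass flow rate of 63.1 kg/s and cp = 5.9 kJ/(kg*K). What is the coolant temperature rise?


dT = Q / (m_dot * cp)
dT = 3931 / (63.1 * 5.9)
dT = 10.559 C

10.559


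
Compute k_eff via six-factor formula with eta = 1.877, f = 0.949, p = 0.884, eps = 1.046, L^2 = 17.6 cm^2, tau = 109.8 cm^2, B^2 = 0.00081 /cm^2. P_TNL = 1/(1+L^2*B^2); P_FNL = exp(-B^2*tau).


k_inf = eta*f*p*eps = 1.877*0.949*0.884*1.046 = 1.647079
P_TNL = 1/(1 + L^2*B^2) = 1/(1 + 17.6*0.00081) = 0.9859444
P_FNL = exp(-B^2*tau) = exp(-0.00081*109.8) = 0.9149023
k_eff = k_inf * P_TNL * P_FNL = 1.647079 * 0.9859444 * 0.9149023
k_eff = 1.4857

1.4857


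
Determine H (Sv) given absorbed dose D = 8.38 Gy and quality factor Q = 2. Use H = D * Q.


H = D * Q
H = 8.38 * 2
H = 16.760 Sv

16.760


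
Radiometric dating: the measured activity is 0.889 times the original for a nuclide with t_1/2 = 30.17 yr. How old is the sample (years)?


lambda = ln(2) / t_half = ln(2) / 30.17 = 0.02297472 /yr
t = -ln(A/A0) / lambda
t = -ln(0.889) / 0.02297472
t = 5.1212 yr

5.1212


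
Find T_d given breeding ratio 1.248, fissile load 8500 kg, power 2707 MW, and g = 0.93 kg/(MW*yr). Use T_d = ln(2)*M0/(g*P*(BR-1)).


Breeding gain G = BR - 1 = 1.248 - 1 = 0.248
Fissile production rate = g * P * G = 0.93 * 2707 * 0.248 = 624.34248 kg/yr
T_d = ln(2) * M0 / (g * P * G)
T_d = ln(2) * 8500 / 624.34248 = 9.4367 yr

9.4367


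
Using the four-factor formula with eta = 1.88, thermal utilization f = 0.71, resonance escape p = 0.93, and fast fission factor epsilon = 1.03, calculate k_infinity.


k_inf = eta * f * p * epsilon
k_inf = 1.88 * 0.71 * 0.93 * 1.03
k_inf = 1.2786

1.2786


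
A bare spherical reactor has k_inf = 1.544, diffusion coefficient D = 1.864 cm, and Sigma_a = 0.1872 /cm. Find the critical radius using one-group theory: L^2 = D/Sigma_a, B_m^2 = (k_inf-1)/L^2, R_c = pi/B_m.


L^2 = D / Sigma_a = 1.864 / 0.1872 = 9.957265 cm^2
B_m^2 = (k_inf - 1) / L^2 = (1.544 - 1) / 9.957265 = 0.05463348 /cm^2
For a bare sphere: B_g = pi/R, so R_c = pi / sqrt(B_m^2)
R_c = pi / sqrt(0.05463348) = 13.441 cm

13.441


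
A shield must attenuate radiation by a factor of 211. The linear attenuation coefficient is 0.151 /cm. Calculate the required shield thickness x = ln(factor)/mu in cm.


x = ln(factor) / mu
x = ln(211) / 0.151
x = 35.443 cm

35.443


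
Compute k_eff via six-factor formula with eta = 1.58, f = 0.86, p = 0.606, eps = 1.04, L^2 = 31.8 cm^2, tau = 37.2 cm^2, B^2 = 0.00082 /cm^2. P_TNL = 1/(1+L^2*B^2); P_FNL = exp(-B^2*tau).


k_inf = eta*f*p*eps = 1.58*0.86*0.606*1.04 = 0.8563701
P_TNL = 1/(1 + L^2*B^2) = 1/(1 + 31.8*0.00082) = 0.9745867
P_FNL = exp(-B^2*tau) = exp(-0.00082*37.2) = 0.9699566
k_eff = k_inf * P_TNL * P_FNL = 0.8563701 * 0.9745867 * 0.9699566
k_eff = 0.80953

0.80953


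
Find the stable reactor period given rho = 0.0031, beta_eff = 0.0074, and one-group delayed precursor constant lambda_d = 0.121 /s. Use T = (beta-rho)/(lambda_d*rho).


T = (beta - rho) / (lambda_d * rho)
T = (0.0074 - 0.0031) / (0.121 * 0.0031)
T = 11.464 s

11.464


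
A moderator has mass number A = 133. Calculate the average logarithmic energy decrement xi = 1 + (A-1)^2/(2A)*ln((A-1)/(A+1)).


xi = 1 + (A-1)^2/(2A) * ln((A-1)/(A+1))
xi = 1 + (133-1)^2/(2*133) * ln((133-1)/(133 +1))
xi = 0.014962

0.014962


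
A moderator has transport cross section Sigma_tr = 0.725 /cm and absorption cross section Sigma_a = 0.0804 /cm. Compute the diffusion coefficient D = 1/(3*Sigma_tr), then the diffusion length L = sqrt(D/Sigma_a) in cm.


D = 1 / (3 * Sigma_tr) = 1 / (3 * 0.725) = 0.4597701 cm
L = sqrt(D / Sigma_a)
L = sqrt(0.4597701 / 0.0804)
L = 2.3913 cm

2.3913


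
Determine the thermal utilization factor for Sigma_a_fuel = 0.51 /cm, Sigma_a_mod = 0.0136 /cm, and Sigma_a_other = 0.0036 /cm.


f = Sigma_a_fuel / (Sigma_a_fuel + Sigma_a_mod + Sigma_a_other)
f = 0.51 / (0.51 + 0.0136 + 0.0036)
f = 0.96737

0.96737


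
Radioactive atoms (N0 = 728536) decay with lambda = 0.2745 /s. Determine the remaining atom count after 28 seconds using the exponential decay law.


N = N0 * exp(-lambda * t)
N = 728536 * exp(-0.2745 * 28)
N = 334.55

334.55


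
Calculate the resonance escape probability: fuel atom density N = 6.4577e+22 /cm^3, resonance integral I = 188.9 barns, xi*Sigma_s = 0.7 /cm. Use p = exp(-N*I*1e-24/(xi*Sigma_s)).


p = exp(-N * I * 1e-24 / (xi*Sigma_s))
p = exp(-6.4577e+22 * 188.9 * 1e-24 / 0.7)
p = 2.7023e-08

2.7023e-08


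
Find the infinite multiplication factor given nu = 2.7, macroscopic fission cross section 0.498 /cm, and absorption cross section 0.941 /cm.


k_inf = nu * Sigma_f / Sigma_a
k_inf = 2.7 * 0.498 / 0.941
k_inf = 1.4289

1.4289


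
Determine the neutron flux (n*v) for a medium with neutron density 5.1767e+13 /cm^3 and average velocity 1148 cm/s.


phi = n * v
phi = 5.1767e+13 * 1148
phi = 5.9429e+16 /cm^2/s

5.9429e+16


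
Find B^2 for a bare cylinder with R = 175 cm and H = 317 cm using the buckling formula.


B^2 = (2.405/R)^2 + (pi/H)^2
B^2 = (2.405/175)^2 + (pi/317)^2
B^2 = 2.8708e-04 /cm^2

2.8708e-04


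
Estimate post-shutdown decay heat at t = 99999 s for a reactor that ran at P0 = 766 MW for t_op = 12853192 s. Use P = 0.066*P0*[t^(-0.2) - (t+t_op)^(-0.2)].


P/P0 = 0.066 * [t^(-0.2) - (t + t_op)^(-0.2)]
P/P0 = 0.066 * [99999^(-0.2) - (99999 + 12853192)^(-0.2)]
P/P0 = 0.066 * [0.1000002 - 0.03780286] = 0.004105024
P = 766 * 0.004105024 = 3.1444 MW

3.1444


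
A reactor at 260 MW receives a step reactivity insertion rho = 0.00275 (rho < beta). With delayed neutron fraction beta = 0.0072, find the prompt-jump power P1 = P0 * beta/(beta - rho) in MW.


P1/P0 = beta / (beta - rho)
P1/P0 = 0.0072 / (0.0072 - 0.00275) = 1.617978
P1 = 260 * 1.617978 = 420.67 MW

420.67


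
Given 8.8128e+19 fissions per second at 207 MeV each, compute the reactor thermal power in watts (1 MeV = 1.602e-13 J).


P = fission_rate * E_MeV * 1.602e-13
P = 8.8128e+19 * 207 * 1.602e-13
P = 2.9224e+09 W

2.9224e+09


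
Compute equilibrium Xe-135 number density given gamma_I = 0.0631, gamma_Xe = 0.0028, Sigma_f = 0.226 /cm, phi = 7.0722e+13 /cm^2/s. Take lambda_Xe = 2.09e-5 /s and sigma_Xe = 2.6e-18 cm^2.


Xe_eq = (gamma_I + gamma_Xe) * Sigma_f * phi / (lambda_Xe + sigma_Xe * phi)
Numerator = (0.0631 + 0.0028) * 0.226 * 7.0722e+13 = 1.053291e+12
Denominator = 2.09e-5 + 2.6e-18 * 7.0722e+13 = 2.047772e-04
Xe_eq = 1.053291e+12 / 2.047772e-04 = 5.1436e+15 /cm^3

5.1436e+15


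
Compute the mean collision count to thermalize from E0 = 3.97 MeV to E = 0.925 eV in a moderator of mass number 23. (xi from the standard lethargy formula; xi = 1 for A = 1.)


xi = 1 + (A-1)^2/(2A)*ln((A-1)/(A+1)) = 0.08448899 (for A = 23)
n = ln(E0/E) / xi
n = ln(3.97e6 / 0.925) / 0.08448899
n = ln(4.291892e+06) / 0.08448899 = 180.76

180.76


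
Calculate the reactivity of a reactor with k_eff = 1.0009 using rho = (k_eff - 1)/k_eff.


rho = (k_eff - 1) / k_eff
rho = (1.0009 - 1) / 1.0009
rho = 8.9919e-04

8.9919e-04


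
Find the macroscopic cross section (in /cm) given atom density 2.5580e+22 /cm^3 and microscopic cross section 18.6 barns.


Sigma = N * sigma_barns * 1e-24
Sigma = 2.5580e+22 * 18.6 * 1e-24
Sigma = 0.47579 /cm

0.47579


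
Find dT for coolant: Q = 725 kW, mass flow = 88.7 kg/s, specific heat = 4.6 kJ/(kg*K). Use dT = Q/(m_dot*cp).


dT = Q / (m_dot * cp)
dT = 725 / (88.7 * 4.6)
dT = 1.7769 C

1.7769


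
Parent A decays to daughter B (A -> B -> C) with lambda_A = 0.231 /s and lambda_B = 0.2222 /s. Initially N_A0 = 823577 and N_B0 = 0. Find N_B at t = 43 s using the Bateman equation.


N_B(t) = lambda_A * N_A0 / (lambda_B - lambda_A) * [exp(-lambda_A*t) - exp(-lambda_B*t)]
exp(-0.231*43) = 4.854594e-05; exp(-0.2222*43) = 7.087449e-05
N_B = 0.231 * 823577 / (0.2222 - 0.231) * (4.854594e-05 - 7.087449e-05)
N_B = 482.72

482.72


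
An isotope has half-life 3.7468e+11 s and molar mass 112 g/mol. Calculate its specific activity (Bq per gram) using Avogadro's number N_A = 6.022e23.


lambda = ln(2) / t_half = ln(2) / 3.7468e+11 = 1.849971e-12 /s
SA = lambda * N_A / M
SA = 1.849971e-12 * 6.022e23 / 112
SA = 9.9469e+09 Bq/g

9.9469e+09


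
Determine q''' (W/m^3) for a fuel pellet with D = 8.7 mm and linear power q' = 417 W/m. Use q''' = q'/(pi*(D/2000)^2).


r = D / 2 / 1000 = 8.7 / 2 / 1000 = 0.00435 m
q''' = q' / (pi * r^2)
q''' = 417 / (pi * 0.00435^2)
q''' = 7.0147e+06 W/m^3

7.0147e+06


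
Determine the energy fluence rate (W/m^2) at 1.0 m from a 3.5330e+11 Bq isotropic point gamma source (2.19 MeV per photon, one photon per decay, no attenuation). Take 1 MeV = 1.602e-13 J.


psi = A * E * 1.602e-13 / (4*pi*r^2)
psi = 3.5330e+11 * 2.19 * 1.602e-13 / (4*pi*1.0^2)
psi = 0.0098637 W/m^2

0.0098637


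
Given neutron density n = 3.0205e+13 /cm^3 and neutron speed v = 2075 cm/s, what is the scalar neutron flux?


phi = n * v
phi = 3.0205e+13 * 2075
phi = 6.2675e+16 /cm^2/s

6.2675e+16


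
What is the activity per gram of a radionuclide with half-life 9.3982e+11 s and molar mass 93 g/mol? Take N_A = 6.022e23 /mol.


lambda = ln(2) / t_half = ln(2) / 9.3982e+11 = 7.375318e-13 /s
SA = lambda * N_A / M
SA = 7.375318e-13 * 6.022e23 / 93
SA = 4.7757e+09 Bq/g

4.7757e+09


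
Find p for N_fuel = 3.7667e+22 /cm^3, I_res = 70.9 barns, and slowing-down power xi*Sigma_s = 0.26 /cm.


p = exp(-N * I * 1e-24 / (xi*Sigma_s))
p = exp(-3.7667e+22 * 70.9 * 1e-24 / 0.26)
p = 3.4605e-05

3.4605e-05


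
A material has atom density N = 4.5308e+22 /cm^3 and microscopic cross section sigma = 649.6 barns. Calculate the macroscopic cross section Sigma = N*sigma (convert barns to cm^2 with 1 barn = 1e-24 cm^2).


Sigma = N * sigma_barns * 1e-24
Sigma = 4.5308e+22 * 649.6 * 1e-24
Sigma = 29.432 /cm

29.432


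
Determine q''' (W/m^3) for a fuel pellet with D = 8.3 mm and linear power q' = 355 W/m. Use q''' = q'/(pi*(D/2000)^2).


r = D / 2 / 1000 = 8.3 / 2 / 1000 = 0.00415 m
q''' = q' / (pi * r^2)
q''' = 355 / (pi * 0.00415^2)
q''' = 6.5612e+06 W/m^3

6.5612e+06


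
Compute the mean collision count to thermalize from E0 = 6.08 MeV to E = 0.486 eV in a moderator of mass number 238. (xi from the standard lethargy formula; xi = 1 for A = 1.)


xi = 1 + (A-1)^2/(2A)*ln((A-1)/(A+1)) = 0.008379872 (for A = 238)
n = ln(E0/E) / xi
n = ln(6.08e6 / 0.486) / 0.008379872
n = ln(1.251029e+07) / 0.008379872 = 1950.2

1950.2


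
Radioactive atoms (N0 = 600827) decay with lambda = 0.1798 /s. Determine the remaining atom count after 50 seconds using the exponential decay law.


N = N0 * exp(-lambda * t)
N = 600827 * exp(-0.1798 * 50)
N = 74.893

74.893


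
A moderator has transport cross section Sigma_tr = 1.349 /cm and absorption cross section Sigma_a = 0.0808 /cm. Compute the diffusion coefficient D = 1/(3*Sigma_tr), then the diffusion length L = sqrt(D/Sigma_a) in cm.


D = 1 / (3 * Sigma_tr) = 1 / (3 * 1.349) = 0.2470966 cm
L = sqrt(D / Sigma_a)
L = sqrt(0.2470966 / 0.0808)
L = 1.7487 cm

1.7487


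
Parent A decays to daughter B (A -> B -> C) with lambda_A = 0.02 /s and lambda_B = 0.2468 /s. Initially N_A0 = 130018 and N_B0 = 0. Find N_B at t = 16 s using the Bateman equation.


N_B(t) = lambda_A * N_A0 / (lambda_B - lambda_A) * [exp(-lambda_A*t) - exp(-lambda_B*t)]
exp(-0.02*16) = 0.7261490; exp(-0.2468*16) = 0.01927782
N_B = 0.02 * 130018 / (0.2468 - 0.02) * (0.7261490 - 0.01927782)
N_B = 8104.6

8104.6


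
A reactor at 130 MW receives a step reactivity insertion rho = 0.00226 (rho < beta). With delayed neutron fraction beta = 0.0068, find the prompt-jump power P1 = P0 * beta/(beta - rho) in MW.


P1/P0 = beta / (beta - rho)
P1/P0 = 0.0068 / (0.0068 - 0.00226) = 1.497797
P1 = 130 * 1.497797 = 194.71 MW

194.71


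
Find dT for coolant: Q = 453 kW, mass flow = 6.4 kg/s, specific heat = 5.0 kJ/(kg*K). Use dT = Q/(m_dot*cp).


dT = Q / (m_dot * cp)
dT = 453 / (6.4 * 5.0)
dT = 14.156 C

14.156


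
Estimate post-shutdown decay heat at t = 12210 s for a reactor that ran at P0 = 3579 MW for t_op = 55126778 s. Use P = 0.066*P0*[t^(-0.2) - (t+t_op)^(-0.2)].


P/P0 = 0.066 * [t^(-0.2) - (t + t_op)^(-0.2)]
P/P0 = 0.066 * [12210^(-0.2) - (12210 + 55126778)^(-0.2)]
P/P0 = 0.066 * [0.1522849 - 0.02829491] = 0.008183339
P = 3579 * 0.008183339 = 29.288 MW

29.288


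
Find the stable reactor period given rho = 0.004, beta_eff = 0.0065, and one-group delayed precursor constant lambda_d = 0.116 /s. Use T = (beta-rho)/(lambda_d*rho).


T = (beta - rho) / (lambda_d * rho)
T = (0.0065 - 0.004) / (0.116 * 0.004)
T = 5.3879 s

5.3879


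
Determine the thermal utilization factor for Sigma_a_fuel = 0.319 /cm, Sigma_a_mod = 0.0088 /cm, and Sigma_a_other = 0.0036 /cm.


f = Sigma_a_fuel / (Sigma_a_fuel + Sigma_a_mod + Sigma_a_other)
f = 0.319 / (0.319 + 0.0088 + 0.0036)
f = 0.96258

0.96258


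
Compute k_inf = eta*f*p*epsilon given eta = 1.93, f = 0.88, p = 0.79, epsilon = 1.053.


k_inf = eta * f * p * epsilon
k_inf = 1.93 * 0.88 * 0.79 * 1.053
k_inf = 1.4128

1.4128


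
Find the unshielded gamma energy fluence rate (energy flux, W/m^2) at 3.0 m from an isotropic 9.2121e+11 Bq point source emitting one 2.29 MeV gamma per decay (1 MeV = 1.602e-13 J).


psi = A * E * 1.602e-13 / (4*pi*r^2)
psi = 9.2121e+11 * 2.29 * 1.602e-13 / (4*pi*3.0^2)
psi = 0.0029882 W/m^2

0.0029882


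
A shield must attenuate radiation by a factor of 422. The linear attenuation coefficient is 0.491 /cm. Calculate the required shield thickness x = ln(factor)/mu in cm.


x = ln(factor) / mu
x = ln(422) / 0.491
x = 12.312 cm

12.312


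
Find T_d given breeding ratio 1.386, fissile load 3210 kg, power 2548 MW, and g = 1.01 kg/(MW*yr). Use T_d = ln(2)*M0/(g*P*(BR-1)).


Breeding gain G = BR - 1 = 1.386 - 1 = 0.386
Fissile production rate = g * P * G = 1.01 * 2548 * 0.386 = 993.36328 kg/yr
T_d = ln(2) * M0 / (g * P * G)
T_d = ln(2) * 3210 / 993.36328 = 2.2399 yr

2.2399


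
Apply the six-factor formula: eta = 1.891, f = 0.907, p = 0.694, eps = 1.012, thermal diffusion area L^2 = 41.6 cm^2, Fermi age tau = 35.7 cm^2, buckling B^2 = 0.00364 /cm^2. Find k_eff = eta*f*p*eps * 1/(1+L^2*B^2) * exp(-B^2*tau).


k_inf = eta*f*p*eps = 1.891*0.907*0.694*1.012 = 1.204589
P_TNL = 1/(1 + L^2*B^2) = 1/(1 + 41.6*0.00364) = 0.8684898
P_FNL = exp(-B^2*tau) = exp(-0.00364*35.7) = 0.8781411
k_eff = k_inf * P_TNL * P_FNL = 1.204589 * 0.8684898 * 0.8781411
k_eff = 0.91869

0.91869


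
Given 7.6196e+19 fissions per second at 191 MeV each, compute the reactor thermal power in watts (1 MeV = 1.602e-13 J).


P = fission_rate * E_MeV * 1.602e-13
P = 7.6196e+19 * 191 * 1.602e-13
P = 2.3315e+09 W

2.3315e+09
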